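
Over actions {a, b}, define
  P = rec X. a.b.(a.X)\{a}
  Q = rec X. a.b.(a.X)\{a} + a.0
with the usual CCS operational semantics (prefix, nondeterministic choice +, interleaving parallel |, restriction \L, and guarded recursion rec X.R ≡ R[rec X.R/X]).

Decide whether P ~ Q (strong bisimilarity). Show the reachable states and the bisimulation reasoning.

P ≁ Q

P's transition system — 3 states:
  m0 = rec X. a.b.(a.X)\{a} | =a=> m1
  m1 = b.(a.(rec X. a.b.(a.X)\{a}))\{a} | =b=> m2
  m2 = (a.(rec X. a.b.(a.X)\{a}))\{a} | ∅
Q's transition system — 4 states:
  n0 = rec X. a.b.(a.X)\{a} + a.0 | =a=> n1, =a=> n2
  n1 = 0 | ∅
  n2 = b.(a.(rec X. a.b.(a.X)\{a} + a.0))\{a} | =b=> n3
  n3 = (a.(rec X. a.b.(a.X)\{a} + a.0))\{a} | ∅
Coarsest stable partition (strong bisimilarity classes):
  B0 = {m0}
  B1 = {m1, n2}
  B2 = {m2, n1, n3}
  B3 = {n0}
m0 ∈ B0, n0 ∈ B3 → different blocks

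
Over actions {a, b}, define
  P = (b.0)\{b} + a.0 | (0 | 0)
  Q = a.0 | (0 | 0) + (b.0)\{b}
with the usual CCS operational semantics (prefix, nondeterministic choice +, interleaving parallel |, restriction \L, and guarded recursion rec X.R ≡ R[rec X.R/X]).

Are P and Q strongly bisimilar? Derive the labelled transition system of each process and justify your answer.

LTS(P): 2 reachable states
  u0 = (b.0)\{b} + a.0 | (0 | 0) ⊢ ··a··> u1
  u1 = 0 | (0 | 0) ⊢ ·
LTS(Q): 2 reachable states
  v0 = a.0 | (0 | 0) + (b.0)\{b} ⊢ ··a··> v1
  v1 = 0 | (0 | 0) ⊢ ·
Coarsest stable partition (strong bisimilarity classes):
  B0 = {u0, v0}
  B1 = {u1, v1}
u0 ∈ B0, v0 ∈ B0 → same block

P ~ Q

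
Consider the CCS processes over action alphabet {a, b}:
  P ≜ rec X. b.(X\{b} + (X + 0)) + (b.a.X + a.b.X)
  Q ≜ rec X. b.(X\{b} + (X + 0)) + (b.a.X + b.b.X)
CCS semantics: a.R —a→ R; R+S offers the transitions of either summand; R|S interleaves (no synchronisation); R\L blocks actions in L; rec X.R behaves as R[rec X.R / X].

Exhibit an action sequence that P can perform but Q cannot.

a

LTS(P): 5 reachable states
  p0 = rec X. b.(X\{b} + (X + 0)) + (b.a.X + a.b.X) :: =a=> p1, =b=> p2, =b=> p3
  p1 = b.(rec X. b.(X\{b} + (X + 0)) + (b.a.X + a.b.X)) :: =b=> p0
  p2 = (rec X. b.(X\{b} + (X + 0)) + (b.a.X + a.b.X))\{b} + ((rec X. b.(X\{b} + (X + 0)) + (b.a.X + a.b.X)) + 0) :: =a=> p1, =a=> p4, =b=> p2, =b=> p3
  p3 = a.(rec X. b.(X\{b} + (X + 0)) + (b.a.X + a.b.X)) :: =a=> p0
  p4 = (b.(rec X. b.(X\{b} + (X + 0)) + (b.a.X + a.b.X)))\{b} :: deadlocked
LTS(Q): 4 reachable states
  q0 = rec X. b.(X\{b} + (X + 0)) + (b.a.X + b.b.X) :: =b=> q1, =b=> q2, =b=> q3
  q1 = (rec X. b.(X\{b} + (X + 0)) + (b.a.X + b.b.X))\{b} + ((rec X. b.(X\{b} + (X + 0)) + (b.a.X + b.b.X)) + 0) :: =b=> q1, =b=> q2, =b=> q3
  q2 = a.(rec X. b.(X\{b} + (X + 0)) + (b.a.X + b.b.X)) :: =a=> q0
  q3 = b.(rec X. b.(X\{b} + (X + 0)) + (b.a.X + b.b.X)) :: =b=> q0
Executing a from P (initial set {p0}):
  [1] a ⇒ {p1}
  ✓ P
Executing a from Q (initial set {q0}):
  [1] a ⇒ ∅ (Q stuck)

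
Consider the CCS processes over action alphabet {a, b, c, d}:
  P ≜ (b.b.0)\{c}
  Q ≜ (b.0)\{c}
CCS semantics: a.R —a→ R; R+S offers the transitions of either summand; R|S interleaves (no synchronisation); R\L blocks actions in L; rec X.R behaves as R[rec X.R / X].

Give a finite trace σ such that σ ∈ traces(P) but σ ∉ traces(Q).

P's transition system — 3 states:
  s0 = (b.b.0)\{c} has moves --b--▸ s1
  s1 = (b.0)\{c} has moves --b--▸ s2
  s2 = 0\{c} has moves deadlocked
Q's transition system — 2 states:
  t0 = (b.0)\{c} has moves --b--▸ t1
  t1 = 0\{c} has moves deadlocked
Run σ = ⟨bb⟩ on P: start {s0}
  step 1 (b): {s1}
  step 2 (b): {s2}
  — P admits the full trace.
Run σ = ⟨bb⟩ on Q: start {t0}
  step 1 (b): {t1}
  step 2 (b): ∅  — Q cannot continue

bb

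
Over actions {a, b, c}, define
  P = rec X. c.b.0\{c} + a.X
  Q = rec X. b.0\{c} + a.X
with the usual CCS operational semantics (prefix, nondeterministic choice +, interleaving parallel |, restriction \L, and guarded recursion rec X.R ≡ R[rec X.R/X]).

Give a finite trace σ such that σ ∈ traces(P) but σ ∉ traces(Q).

c

LTS(P): 3 reachable states
  p0 = rec X. c.b.0\{c} + a.X ⊢ -a-> p0, -c-> p1
  p1 = b.0\{c} ⊢ -b-> p2
  p2 = 0\{c} ⊢ (no moves)
LTS(Q): 2 reachable states
  q0 = rec X. b.0\{c} + a.X ⊢ -a-> q0, -b-> q1
  q1 = 0\{c} ⊢ (no moves)
Run σ = ⟨c⟩ on P: start {p0}
  [1] c ⇒ {p1}
  ✓ P
Run σ = ⟨c⟩ on Q: start {q0}
  [1] c ⇒ ∅  — Q cannot continue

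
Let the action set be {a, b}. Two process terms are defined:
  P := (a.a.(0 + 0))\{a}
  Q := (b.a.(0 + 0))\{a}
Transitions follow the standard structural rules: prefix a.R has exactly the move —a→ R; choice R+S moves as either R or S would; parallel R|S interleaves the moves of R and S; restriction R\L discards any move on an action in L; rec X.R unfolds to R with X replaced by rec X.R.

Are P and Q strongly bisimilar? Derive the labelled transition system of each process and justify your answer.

not bisimilar

P's transition system — 1 states:
  p0 = (a.a.(0 + 0))\{a} :: stopped
Q's transition system — 2 states:
  q0 = (b.a.(0 + 0))\{a} :: -b-> q1
  q1 = (a.(0 + 0))\{a} :: stopped
Bisimilarity quotient blocks:
  B0 = {p0, q1}
  B1 = {q0}
p0 ∈ B0, q0 ∈ B1 → different blocks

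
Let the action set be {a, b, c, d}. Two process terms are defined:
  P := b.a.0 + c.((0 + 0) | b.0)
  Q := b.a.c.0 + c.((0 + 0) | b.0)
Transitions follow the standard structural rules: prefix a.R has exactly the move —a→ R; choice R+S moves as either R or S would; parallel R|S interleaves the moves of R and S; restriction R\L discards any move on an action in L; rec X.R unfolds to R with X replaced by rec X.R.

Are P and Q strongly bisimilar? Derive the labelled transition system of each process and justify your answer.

Reachable graph of P (5 states):
  m0 = b.a.0 + c.((0 + 0) | b.0) | ··b··> m1, ··c··> m2
  m1 = a.0 | ··a··> m3
  m2 = (0 + 0) | b.0 | ··b··> m4
  m3 = 0 | ·
  m4 = (0 + 0) | 0 | ·
Reachable graph of Q (6 states):
  n0 = b.a.c.0 + c.((0 + 0) | b.0) | ··b··> n1, ··c··> n2
  n1 = a.c.0 | ··a··> n3
  n2 = (0 + 0) | b.0 | ··b··> n4
  n3 = c.0 | ··c··> n5
  n4 = (0 + 0) | 0 | ·
  n5 = 0 | ·
Bisimilarity quotient blocks:
  B0 = {m0}
  B1 = {m2, n2}
  B2 = {m3, m4, n4, n5}
  B3 = {m1}
  B4 = {n0}
  B5 = {n1}
  B6 = {n3}
m0 ∈ B0, n0 ∈ B4 → different blocks

NO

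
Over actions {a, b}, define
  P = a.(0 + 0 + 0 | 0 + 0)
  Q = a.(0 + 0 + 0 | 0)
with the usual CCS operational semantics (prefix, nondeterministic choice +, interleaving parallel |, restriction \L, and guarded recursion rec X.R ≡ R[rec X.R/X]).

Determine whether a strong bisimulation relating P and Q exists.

Reachable graph of P (2 states):
  m0 = a.(0 + 0 + 0 | 0 + 0) ⊢ -a-> m1
  m1 = 0 + 0 + 0 | 0 + 0 ⊢ ·
Reachable graph of Q (2 states):
  n0 = a.(0 + 0 + 0 | 0) ⊢ -a-> n1
  n1 = 0 + 0 + 0 | 0 ⊢ ·
Bisimilarity quotient blocks:
  B0 = {m0, n0}
  B1 = {m1, n1}
m0 ∈ B0, n0 ∈ B0 → same block

bisimilar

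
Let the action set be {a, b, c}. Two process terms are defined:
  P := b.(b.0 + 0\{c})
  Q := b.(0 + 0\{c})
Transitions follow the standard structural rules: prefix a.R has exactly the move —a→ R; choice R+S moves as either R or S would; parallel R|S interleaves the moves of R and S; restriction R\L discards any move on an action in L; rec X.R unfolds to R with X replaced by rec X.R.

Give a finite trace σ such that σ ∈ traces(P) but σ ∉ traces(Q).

LTS(P): 3 reachable states
  p0 = b.(b.0 + 0\{c}) :: -b-> p1
  p1 = b.0 + 0\{c} :: -b-> p2
  p2 = 0 :: (no moves)
LTS(Q): 2 reachable states
  q0 = b.(0 + 0\{c}) :: -b-> q1
  q1 = 0 + 0\{c} :: (no moves)
Run σ = ⟨bb⟩ on P: start {p0}
  after b @ step 1: {p1}
  after b @ step 2: {p2}
  P completes σ.
Run σ = ⟨bb⟩ on Q: start {q0}
  after b @ step 1: {q1}
  after b @ step 2: no successor for Q

bb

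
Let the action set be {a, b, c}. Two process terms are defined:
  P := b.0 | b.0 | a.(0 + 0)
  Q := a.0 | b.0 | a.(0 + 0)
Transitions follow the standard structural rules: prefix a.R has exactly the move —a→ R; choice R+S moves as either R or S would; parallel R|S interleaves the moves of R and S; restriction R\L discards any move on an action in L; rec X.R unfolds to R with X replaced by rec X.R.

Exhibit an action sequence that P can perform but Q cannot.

bb

P's transition system — 8 states:
  p0 = b.0 | b.0 | a.(0 + 0) :: —a→ p1, —b→ p2, —b→ p3
  p1 = b.0 | b.0 | (0 + 0) :: —b→ p4, —b→ p5
  p2 = 0 | b.0 | a.(0 + 0) :: —a→ p4, —b→ p6
  p3 = b.0 | 0 | a.(0 + 0) :: —a→ p5, —b→ p6
  p4 = 0 | b.0 | (0 + 0) :: —b→ p7
  p5 = b.0 | 0 | (0 + 0) :: —b→ p7
  p6 = 0 | 0 | a.(0 + 0) :: —a→ p7
  p7 = 0 | 0 | (0 + 0) :: ∅
Q's transition system — 8 states:
  q0 = a.0 | b.0 | a.(0 + 0) :: —a→ q1, —a→ q2, —b→ q3
  q1 = 0 | b.0 | a.(0 + 0) :: —a→ q4, —b→ q5
  q2 = a.0 | b.0 | (0 + 0) :: —a→ q4, —b→ q6
  q3 = a.0 | 0 | a.(0 + 0) :: —a→ q5, —a→ q6
  q4 = 0 | b.0 | (0 + 0) :: —b→ q7
  q5 = 0 | 0 | a.(0 + 0) :: —a→ q7
  q6 = a.0 | 0 | (0 + 0) :: —a→ q7
  q7 = 0 | 0 | (0 + 0) :: ∅
Executing bb from P (initial set {p0}):
  after b @ step 1: {p2, p3}
  after b @ step 2: {p6}
  P completes σ.
Executing bb from Q (initial set {q0}):
  after b @ step 1: {q3}
  after b @ step 2: ∅  — Q cannot continue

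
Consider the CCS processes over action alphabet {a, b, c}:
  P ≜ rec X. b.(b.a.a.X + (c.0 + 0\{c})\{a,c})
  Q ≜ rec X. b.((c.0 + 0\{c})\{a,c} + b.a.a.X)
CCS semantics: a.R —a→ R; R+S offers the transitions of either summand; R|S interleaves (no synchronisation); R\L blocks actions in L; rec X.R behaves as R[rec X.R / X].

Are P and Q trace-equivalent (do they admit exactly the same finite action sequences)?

P's transition system — 4 states:
  m0 = rec X. b.(b.a.a.X + (c.0 + 0\{c})\{a,c}) :: =b=> m1
  m1 = b.a.a.(rec X. b.(b.a.a.X + (c.0 + 0\{c})\{a,c})) + (c.0 + 0\{c})\{a,c} :: =b=> m2
  m2 = a.a.(rec X. b.(b.a.a.X + (c.0 + 0\{c})\{a,c})) :: =a=> m3
  m3 = a.(rec X. b.(b.a.a.X + (c.0 + 0\{c})\{a,c})) :: =a=> m0
Q's transition system — 4 states:
  n0 = rec X. b.((c.0 + 0\{c})\{a,c} + b.a.a.X) :: =b=> n1
  n1 = (c.0 + 0\{c})\{a,c} + b.a.a.(rec X. b.((c.0 + 0\{c})\{a,c} + b.a.a.X)) :: =b=> n2
  n2 = a.a.(rec X. b.((c.0 + 0\{c})\{a,c} + b.a.a.X)) :: =a=> n3
  n3 = a.(rec X. b.((c.0 + 0\{c})\{a,c} + b.a.a.X)) :: =a=> n0
Coarsest stable partition (strong bisimilarity classes):
  B0 = {m0, n0}
  B1 = {m1, n1}
  B2 = {m2, n2}
  B3 = {m3, n3}
m0 ∈ B0, n0 ∈ B0 → same block
Bisimilar ⇒ trace-equivalent.

trace-equivalent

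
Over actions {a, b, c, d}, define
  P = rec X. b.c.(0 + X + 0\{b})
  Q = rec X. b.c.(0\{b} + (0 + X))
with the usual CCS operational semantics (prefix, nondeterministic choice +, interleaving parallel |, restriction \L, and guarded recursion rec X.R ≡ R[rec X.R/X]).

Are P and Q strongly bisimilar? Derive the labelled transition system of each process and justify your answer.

YES

LTS(P): 3 reachable states
  u0 = rec X. b.c.(0 + X + 0\{b}) ⊢ -b-> u1
  u1 = c.(0 + (rec X. b.c.(0 + X + 0\{b})) + 0\{b}) ⊢ -c-> u2
  u2 = 0 + (rec X. b.c.(0 + X + 0\{b})) + 0\{b} ⊢ -b-> u1
LTS(Q): 3 reachable states
  v0 = rec X. b.c.(0\{b} + (0 + X)) ⊢ -b-> v1
  v1 = c.(0\{b} + (0 + (rec X. b.c.(0\{b} + (0 + X))))) ⊢ -c-> v2
  v2 = 0\{b} + (0 + (rec X. b.c.(0\{b} + (0 + X)))) ⊢ -b-> v1
Partition-refinement fixed point:
  B0 = {u0, u2, v0, v2}
  B1 = {u1, v1}
u0 ∈ B0, v0 ∈ B0 → same block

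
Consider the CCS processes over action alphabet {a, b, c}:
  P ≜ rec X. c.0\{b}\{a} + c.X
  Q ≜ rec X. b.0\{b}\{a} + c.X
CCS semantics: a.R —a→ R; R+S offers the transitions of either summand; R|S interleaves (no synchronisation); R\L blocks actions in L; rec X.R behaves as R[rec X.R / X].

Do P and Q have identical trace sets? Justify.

traces(P) ≠ traces(Q) — witness ⟨b⟩

P's transition system — 2 states:
  u0 = rec X. c.0\{b}\{a} + c.X | -c-> u0, -c-> u1
  u1 = 0\{b}\{a} | ·
Q's transition system — 2 states:
  v0 = rec X. b.0\{b}\{a} + c.X | -b-> v1, -c-> v0
  v1 = 0\{b}\{a} | ·
Executing b from Q (initial set {v0}):
  [1] b ⇒ {v1}
  — Q admits the full trace.
Executing b from P (initial set {u0}):
  [1] b ⇒ no successor for P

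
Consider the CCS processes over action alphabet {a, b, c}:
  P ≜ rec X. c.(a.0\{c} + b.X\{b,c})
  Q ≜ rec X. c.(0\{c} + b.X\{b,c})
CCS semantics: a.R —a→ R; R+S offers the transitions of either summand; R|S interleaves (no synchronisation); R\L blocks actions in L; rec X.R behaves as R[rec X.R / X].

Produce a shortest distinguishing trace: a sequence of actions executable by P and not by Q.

Reachable graph of P (4 states):
  u0 = rec X. c.(a.0\{c} + b.X\{b,c}) :: —c→ u1
  u1 = a.0\{c} + b.(rec X. c.(a.0\{c} + b.X\{b,c}))\{b,c} :: —a→ u2, —b→ u3
  u2 = 0\{c} :: (no moves)
  u3 = (rec X. c.(a.0\{c} + b.X\{b,c}))\{b,c} :: (no moves)
Reachable graph of Q (3 states):
  v0 = rec X. c.(0\{c} + b.X\{b,c}) :: —c→ v1
  v1 = 0\{c} + b.(rec X. c.(0\{c} + b.X\{b,c}))\{b,c} :: —b→ v2
  v2 = (rec X. c.(0\{c} + b.X\{b,c}))\{b,c} :: (no moves)
Trace ⟨ca⟩ through P, begin at {u0}:
  after c @ step 1: {u1}
  after a @ step 2: {u2}
  — P admits the full trace.
Trace ⟨ca⟩ through Q, begin at {v0}:
  after c @ step 1: {v1}
  after a @ step 2: ∅ (Q stuck)

ca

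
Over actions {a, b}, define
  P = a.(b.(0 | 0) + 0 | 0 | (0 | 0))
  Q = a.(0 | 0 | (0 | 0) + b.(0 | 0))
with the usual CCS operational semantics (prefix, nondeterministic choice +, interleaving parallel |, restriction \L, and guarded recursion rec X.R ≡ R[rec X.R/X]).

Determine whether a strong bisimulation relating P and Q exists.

bisimilar

P's transition system — 3 states:
  s0 = a.(b.(0 | 0) + 0 | 0 | (0 | 0)) | ··a··> s1
  s1 = b.(0 | 0) + 0 | 0 | (0 | 0) | ··b··> s2
  s2 = 0 | 0 | ∅
Q's transition system — 3 states:
  t0 = a.(0 | 0 | (0 | 0) + b.(0 | 0)) | ··a··> t1
  t1 = 0 | 0 | (0 | 0) + b.(0 | 0) | ··b··> t2
  t2 = 0 | 0 | ∅
Partition-refinement fixed point:
  B0 = {s0, t0}
  B1 = {s1, t1}
  B2 = {s2, t2}
s0 ∈ B0, t0 ∈ B0 → same block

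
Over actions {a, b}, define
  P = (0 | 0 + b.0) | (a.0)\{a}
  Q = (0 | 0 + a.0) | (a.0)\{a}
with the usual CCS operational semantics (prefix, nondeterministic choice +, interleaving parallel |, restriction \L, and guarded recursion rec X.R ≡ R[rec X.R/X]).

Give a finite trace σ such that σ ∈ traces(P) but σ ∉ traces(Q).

b

LTS(P): 2 reachable states
  p0 = (0 | 0 + b.0) | (a.0)\{a} :: --b--▸ p1
  p1 = 0 | (a.0)\{a} :: ·
LTS(Q): 2 reachable states
  q0 = (0 | 0 + a.0) | (a.0)\{a} :: --a--▸ q1
  q1 = 0 | (a.0)\{a} :: ·
Trace ⟨b⟩ through P, begin at {p0}:
  step 1 (b): {p1}
  ✓ P
Trace ⟨b⟩ through Q, begin at {q0}:
  step 1 (b): ∅ (Q stuck)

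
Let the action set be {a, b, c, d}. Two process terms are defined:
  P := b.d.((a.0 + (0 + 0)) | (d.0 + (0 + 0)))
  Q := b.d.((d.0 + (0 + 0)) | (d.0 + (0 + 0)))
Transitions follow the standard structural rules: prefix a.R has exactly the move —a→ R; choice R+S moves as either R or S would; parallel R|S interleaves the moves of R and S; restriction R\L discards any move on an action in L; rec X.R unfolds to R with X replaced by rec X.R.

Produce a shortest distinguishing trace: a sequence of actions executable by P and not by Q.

bda

Reachable graph of P (6 states):
  m0 = b.d.((a.0 + (0 + 0)) | (d.0 + (0 + 0))) has moves -b-> m1
  m1 = d.((a.0 + (0 + 0)) | (d.0 + (0 + 0))) has moves -d-> m2
  m2 = (a.0 + (0 + 0)) | (d.0 + (0 + 0)) has moves -a-> m3, -d-> m4
  m3 = 0 | (d.0 + (0 + 0)) has moves -d-> m5
  m4 = (a.0 + (0 + 0)) | 0 has moves -a-> m5
  m5 = 0 | 0 has moves deadlocked
Reachable graph of Q (6 states):
  n0 = b.d.((d.0 + (0 + 0)) | (d.0 + (0 + 0))) has moves -b-> n1
  n1 = d.((d.0 + (0 + 0)) | (d.0 + (0 + 0))) has moves -d-> n2
  n2 = (d.0 + (0 + 0)) | (d.0 + (0 + 0)) has moves -d-> n3, -d-> n4
  n3 = (d.0 + (0 + 0)) | 0 has moves -d-> n5
  n4 = 0 | (d.0 + (0 + 0)) has moves -d-> n5
  n5 = 0 | 0 has moves deadlocked
Trace ⟨bda⟩ through P, begin at {m0}:
  [1] b ⇒ {m1}
  [2] d ⇒ {m2}
  [3] a ⇒ {m3}
  — P admits the full trace.
Trace ⟨bda⟩ through Q, begin at {n0}:
  [1] b ⇒ {n1}
  [2] d ⇒ {n2}
  [3] a ⇒ ∅  — Q cannot continue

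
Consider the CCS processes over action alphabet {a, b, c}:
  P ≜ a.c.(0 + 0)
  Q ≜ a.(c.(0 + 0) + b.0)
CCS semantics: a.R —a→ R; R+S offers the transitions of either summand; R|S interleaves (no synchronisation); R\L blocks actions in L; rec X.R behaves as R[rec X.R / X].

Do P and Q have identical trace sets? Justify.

NO — witness ⟨ab⟩

P's transition system — 3 states:
  u0 = a.c.(0 + 0) :: —a→ u1
  u1 = c.(0 + 0) :: —c→ u2
  u2 = 0 + 0 :: (no moves)
Q's transition system — 4 states:
  v0 = a.(c.(0 + 0) + b.0) :: —a→ v1
  v1 = c.(0 + 0) + b.0 :: —b→ v2, —c→ v3
  v2 = 0 :: (no moves)
  v3 = 0 + 0 :: (no moves)
Trace ⟨ab⟩ through Q, begin at {v0}:
  step 1 (a): {v1}
  step 2 (b): {v2}
  ✓ Q
Trace ⟨ab⟩ through P, begin at {u0}:
  step 1 (a): {u1}
  step 2 (b): ∅  — P cannot continue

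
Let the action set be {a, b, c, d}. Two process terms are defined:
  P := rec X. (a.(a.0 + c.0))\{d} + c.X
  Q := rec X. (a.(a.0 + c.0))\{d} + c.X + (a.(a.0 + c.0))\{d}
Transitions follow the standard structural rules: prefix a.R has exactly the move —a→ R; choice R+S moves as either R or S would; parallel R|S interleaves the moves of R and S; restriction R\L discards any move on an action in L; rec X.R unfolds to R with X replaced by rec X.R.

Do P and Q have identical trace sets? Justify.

Reachable graph of P (3 states):
  s0 = rec X. (a.(a.0 + c.0))\{d} + c.X :: --a--▸ s1, --c--▸ s0
  s1 = (a.0 + c.0)\{d} :: --a--▸ s2, --c--▸ s2
  s2 = 0\{d} :: stopped
Reachable graph of Q (3 states):
  t0 = rec X. (a.(a.0 + c.0))\{d} + c.X + (a.(a.0 + c.0))\{d} :: --a--▸ t1, --c--▸ t0
  t1 = (a.0 + c.0)\{d} :: --a--▸ t2, --c--▸ t2
  t2 = 0\{d} :: stopped
Coarsest stable partition (strong bisimilarity classes):
  B0 = {s0, t0}
  B1 = {s1, t1}
  B2 = {s2, t2}
s0 ∈ B0, t0 ∈ B0 → same block
Bisimilar ⇒ trace-equivalent.

traces(P) = traces(Q)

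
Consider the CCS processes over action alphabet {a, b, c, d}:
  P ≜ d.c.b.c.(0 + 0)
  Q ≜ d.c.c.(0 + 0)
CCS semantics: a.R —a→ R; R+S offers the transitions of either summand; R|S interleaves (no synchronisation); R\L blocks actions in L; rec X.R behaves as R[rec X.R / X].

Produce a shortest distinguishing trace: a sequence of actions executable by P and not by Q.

dcb

Reachable graph of P (5 states):
  p0 = d.c.b.c.(0 + 0) has moves -d-> p1
  p1 = c.b.c.(0 + 0) has moves -c-> p2
  p2 = b.c.(0 + 0) has moves -b-> p3
  p3 = c.(0 + 0) has moves -c-> p4
  p4 = 0 + 0 has moves stopped
Reachable graph of Q (4 states):
  q0 = d.c.c.(0 + 0) has moves -d-> q1
  q1 = c.c.(0 + 0) has moves -c-> q2
  q2 = c.(0 + 0) has moves -c-> q3
  q3 = 0 + 0 has moves stopped
Trace ⟨dcb⟩ through P, begin at {p0}:
  [1] d ⇒ {p1}
  [2] c ⇒ {p2}
  [3] b ⇒ {p3}
  ✓ P
Trace ⟨dcb⟩ through Q, begin at {q0}:
  [1] d ⇒ {q1}
  [2] c ⇒ {q2}
  [3] b ⇒ ∅ (Q stuck)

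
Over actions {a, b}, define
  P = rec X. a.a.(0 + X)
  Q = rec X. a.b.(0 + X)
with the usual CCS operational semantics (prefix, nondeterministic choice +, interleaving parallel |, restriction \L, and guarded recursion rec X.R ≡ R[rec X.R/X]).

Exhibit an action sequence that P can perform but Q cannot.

Reachable graph of P (3 states):
  u0 = rec X. a.a.(0 + X) :: --a--▸ u1
  u1 = a.(0 + (rec X. a.a.(0 + X))) :: --a--▸ u2
  u2 = 0 + (rec X. a.a.(0 + X)) :: --a--▸ u1
Reachable graph of Q (3 states):
  v0 = rec X. a.b.(0 + X) :: --a--▸ v1
  v1 = b.(0 + (rec X. a.b.(0 + X))) :: --b--▸ v2
  v2 = 0 + (rec X. a.b.(0 + X)) :: --a--▸ v1
Executing aa from P (initial set {u0}):
  after a @ step 1: {u1}
  after a @ step 2: {u2}
  — P admits the full trace.
Executing aa from Q (initial set {v0}):
  after a @ step 1: {v1}
  after a @ step 2: ∅ (Q stuck)

aa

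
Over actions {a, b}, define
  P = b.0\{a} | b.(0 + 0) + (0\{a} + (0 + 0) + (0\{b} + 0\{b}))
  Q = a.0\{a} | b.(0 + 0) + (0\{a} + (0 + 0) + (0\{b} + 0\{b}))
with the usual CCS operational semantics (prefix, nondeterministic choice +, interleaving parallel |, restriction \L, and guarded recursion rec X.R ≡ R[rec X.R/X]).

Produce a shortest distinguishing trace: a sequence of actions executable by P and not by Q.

bb

Reachable graph of P (4 states):
  p0 = b.0\{a} | b.(0 + 0) + (0\{a} + (0 + 0) + (0\{b} + 0\{b})) → -b-> p1, -b-> p2
  p1 = 0\{a} | b.(0 + 0) → -b-> p3
  p2 = b.0\{a} | (0 + 0) → -b-> p3
  p3 = 0\{a} | (0 + 0) → (no moves)
Reachable graph of Q (4 states):
  q0 = a.0\{a} | b.(0 + 0) + (0\{a} + (0 + 0) + (0\{b} + 0\{b})) → -a-> q1, -b-> q2
  q1 = 0\{a} | b.(0 + 0) → -b-> q3
  q2 = a.0\{a} | (0 + 0) → -a-> q3
  q3 = 0\{a} | (0 + 0) → (no moves)
Trace ⟨bb⟩ through P, begin at {p0}:
  after b @ step 1: {p1, p2}
  after b @ step 2: {p3}
  P completes σ.
Trace ⟨bb⟩ through Q, begin at {q0}:
  after b @ step 1: {q2}
  after b @ step 2: ∅ (Q stuck)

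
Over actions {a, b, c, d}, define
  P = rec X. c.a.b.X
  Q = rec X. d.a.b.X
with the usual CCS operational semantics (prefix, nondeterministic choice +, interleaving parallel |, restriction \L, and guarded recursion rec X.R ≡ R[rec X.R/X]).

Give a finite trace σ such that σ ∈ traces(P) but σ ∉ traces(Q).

c

LTS(P): 3 reachable states
  p0 = rec X. c.a.b.X :: --c--▸ p1
  p1 = a.b.(rec X. c.a.b.X) :: --a--▸ p2
  p2 = b.(rec X. c.a.b.X) :: --b--▸ p0
LTS(Q): 3 reachable states
  q0 = rec X. d.a.b.X :: --d--▸ q1
  q1 = a.b.(rec X. d.a.b.X) :: --a--▸ q2
  q2 = b.(rec X. d.a.b.X) :: --b--▸ q0
Run σ = ⟨c⟩ on P: start {p0}
  step 1 (c): {p1}
  — P admits the full trace.
Run σ = ⟨c⟩ on Q: start {q0}
  step 1 (c): no successor for Q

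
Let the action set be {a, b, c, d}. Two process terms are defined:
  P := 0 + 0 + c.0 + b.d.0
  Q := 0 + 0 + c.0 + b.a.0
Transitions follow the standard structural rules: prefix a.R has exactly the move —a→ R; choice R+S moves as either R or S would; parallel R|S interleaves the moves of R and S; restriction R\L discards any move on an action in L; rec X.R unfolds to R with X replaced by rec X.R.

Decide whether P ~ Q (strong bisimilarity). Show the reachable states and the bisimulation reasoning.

NO

P's transition system — 3 states:
  s0 = 0 + 0 + c.0 + b.d.0 :: --b--▸ s1, --c--▸ s2
  s1 = d.0 :: --d--▸ s2
  s2 = 0 :: ∅
Q's transition system — 3 states:
  t0 = 0 + 0 + c.0 + b.a.0 :: --b--▸ t1, --c--▸ t2
  t1 = a.0 :: --a--▸ t2
  t2 = 0 :: ∅
Coarsest stable partition (strong bisimilarity classes):
  B0 = {s0}
  B1 = {s1}
  B2 = {s2, t2}
  B3 = {t0}
  B4 = {t1}
s0 ∈ B0, t0 ∈ B3 → different blocks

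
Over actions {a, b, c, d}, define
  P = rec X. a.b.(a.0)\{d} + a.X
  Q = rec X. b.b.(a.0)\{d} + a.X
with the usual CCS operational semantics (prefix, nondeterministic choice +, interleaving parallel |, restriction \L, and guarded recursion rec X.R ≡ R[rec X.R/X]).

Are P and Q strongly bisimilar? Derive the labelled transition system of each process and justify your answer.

LTS(P): 4 reachable states
  m0 = rec X. a.b.(a.0)\{d} + a.X | ··a··> m0, ··a··> m1
  m1 = b.(a.0)\{d} | ··b··> m2
  m2 = (a.0)\{d} | ··a··> m3
  m3 = 0\{d} | ∅
LTS(Q): 4 reachable states
  n0 = rec X. b.b.(a.0)\{d} + a.X | ··a··> n0, ··b··> n1
  n1 = b.(a.0)\{d} | ··b··> n2
  n2 = (a.0)\{d} | ··a··> n3
  n3 = 0\{d} | ∅
Partition-refinement fixed point:
  B0 = {m0}
  B1 = {m1, n1}
  B2 = {m2, n2}
  B3 = {m3, n3}
  B4 = {n0}
m0 ∈ B0, n0 ∈ B4 → different blocks

NO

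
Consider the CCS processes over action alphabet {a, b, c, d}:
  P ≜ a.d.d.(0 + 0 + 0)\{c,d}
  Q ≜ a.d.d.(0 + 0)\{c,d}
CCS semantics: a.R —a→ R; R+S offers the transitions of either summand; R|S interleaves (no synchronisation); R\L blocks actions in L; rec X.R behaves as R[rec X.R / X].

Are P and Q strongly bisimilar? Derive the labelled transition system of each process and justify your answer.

YES

Reachable graph of P (4 states):
  s0 = a.d.d.(0 + 0 + 0)\{c,d} has moves —a→ s1
  s1 = d.d.(0 + 0 + 0)\{c,d} has moves —d→ s2
  s2 = d.(0 + 0 + 0)\{c,d} has moves —d→ s3
  s3 = (0 + 0 + 0)\{c,d} has moves ∅
Reachable graph of Q (4 states):
  t0 = a.d.d.(0 + 0)\{c,d} has moves —a→ t1
  t1 = d.d.(0 + 0)\{c,d} has moves —d→ t2
  t2 = d.(0 + 0)\{c,d} has moves —d→ t3
  t3 = (0 + 0)\{c,d} has moves ∅
Coarsest stable partition (strong bisimilarity classes):
  B0 = {s0, t0}
  B1 = {s1, t1}
  B2 = {s2, t2}
  B3 = {s3, t3}
s0 ∈ B0, t0 ∈ B0 → same block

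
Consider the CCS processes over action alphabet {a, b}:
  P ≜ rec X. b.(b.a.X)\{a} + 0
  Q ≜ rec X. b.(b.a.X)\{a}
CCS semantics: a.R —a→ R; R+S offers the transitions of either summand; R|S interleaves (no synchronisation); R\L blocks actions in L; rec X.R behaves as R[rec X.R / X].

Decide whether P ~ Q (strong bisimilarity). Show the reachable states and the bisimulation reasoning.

Reachable graph of P (3 states):
  p0 = rec X. b.(b.a.X)\{a} + 0 | -b-> p1
  p1 = (b.a.(rec X. b.(b.a.X)\{a} + 0))\{a} | -b-> p2
  p2 = (a.(rec X. b.(b.a.X)\{a} + 0))\{a} | stopped
Reachable graph of Q (3 states):
  q0 = rec X. b.(b.a.X)\{a} | -b-> q1
  q1 = (b.a.(rec X. b.(b.a.X)\{a}))\{a} | -b-> q2
  q2 = (a.(rec X. b.(b.a.X)\{a}))\{a} | stopped
Bisimilarity quotient blocks:
  B0 = {p0, q0}
  B1 = {p1, q1}
  B2 = {p2, q2}
p0 ∈ B0, q0 ∈ B0 → same block

YES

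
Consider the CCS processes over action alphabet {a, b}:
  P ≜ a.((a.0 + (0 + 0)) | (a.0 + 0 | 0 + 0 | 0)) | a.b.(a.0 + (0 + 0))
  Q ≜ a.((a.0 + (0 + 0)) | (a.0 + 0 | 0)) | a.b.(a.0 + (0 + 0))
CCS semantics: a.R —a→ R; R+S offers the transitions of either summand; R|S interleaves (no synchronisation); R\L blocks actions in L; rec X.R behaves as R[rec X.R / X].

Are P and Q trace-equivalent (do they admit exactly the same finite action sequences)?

YES

P's transition system — 20 states:
  u0 = a.((a.0 + (0 + 0)) | (a.0 + 0 | 0 + 0 | 0)) | a.b.(a.0 + (0 + 0)) :: —a→ u1, —a→ u2
  u1 = (a.0 + (0 + 0)) | (a.0 + 0 | 0 + 0 | 0) | a.b.(a.0 + (0 + 0)) :: —a→ u3, —a→ u4, —a→ u5
  u2 = a.((a.0 + (0 + 0)) | (a.0 + 0 | 0 + 0 | 0)) | b.(a.0 + (0 + 0)) :: —a→ u3, —b→ u6
  u3 = (a.0 + (0 + 0)) | (a.0 + 0 | 0 + 0 | 0) | b.(a.0 + (0 + 0)) :: —a→ u7, —a→ u8, —b→ u9
  u4 = (a.0 + (0 + 0)) | 0 | a.b.(a.0 + (0 + 0)) :: —a→ u10, —a→ u7
  u5 = 0 | (a.0 + 0 | 0 + 0 | 0) | a.b.(a.0 + (0 + 0)) :: —a→ u10, —a→ u8
  u6 = a.((a.0 + (0 + 0)) | (a.0 + 0 | 0 + 0 | 0)) | (a.0 + (0 + 0)) :: —a→ u11, —a→ u9
  u7 = (a.0 + (0 + 0)) | 0 | b.(a.0 + (0 + 0)) :: —a→ u12, —b→ u13
  u8 = 0 | (a.0 + 0 | 0 + 0 | 0) | b.(a.0 + (0 + 0)) :: —a→ u12, —b→ u14
  u9 = (a.0 + (0 + 0)) | (a.0 + 0 | 0 + 0 | 0) | (a.0 + (0 + 0)) :: —a→ u13, —a→ u14, —a→ u15
  u10 = 0 | 0 | a.b.(a.0 + (0 + 0)) :: —a→ u12
  u11 = a.((a.0 + (0 + 0)) | (a.0 + 0 | 0 + 0 | 0)) | 0 :: —a→ u15
  u12 = 0 | 0 | b.(a.0 + (0 + 0)) :: —b→ u16
  u13 = (a.0 + (0 + 0)) | 0 | (a.0 + (0 + 0)) :: —a→ u16, —a→ u17
  u14 = 0 | (a.0 + 0 | 0 + 0 | 0) | (a.0 + (0 + 0)) :: —a→ u16, —a→ u18
  u15 = (a.0 + (0 + 0)) | (a.0 + 0 | 0 + 0 | 0) | 0 :: —a→ u17, —a→ u18
  u16 = 0 | 0 | (a.0 + (0 + 0)) :: —a→ u19
  u17 = (a.0 + (0 + 0)) | 0 | 0 :: —a→ u19
  u18 = 0 | (a.0 + 0 | 0 + 0 | 0) | 0 :: —a→ u19
  u19 = 0 | 0 | 0 :: deadlocked
Q's transition system — 20 states:
  v0 = a.((a.0 + (0 + 0)) | (a.0 + 0 | 0)) | a.b.(a.0 + (0 + 0)) :: —a→ v1, —a→ v2
  v1 = (a.0 + (0 + 0)) | (a.0 + 0 | 0) | a.b.(a.0 + (0 + 0)) :: —a→ v3, —a→ v4, —a→ v5
  v2 = a.((a.0 + (0 + 0)) | (a.0 + 0 | 0)) | b.(a.0 + (0 + 0)) :: —a→ v3, —b→ v6
  v3 = (a.0 + (0 + 0)) | (a.0 + 0 | 0) | b.(a.0 + (0 + 0)) :: —a→ v7, —a→ v8, —b→ v9
  v4 = (a.0 + (0 + 0)) | 0 | a.b.(a.0 + (0 + 0)) :: —a→ v10, —a→ v7
  v5 = 0 | (a.0 + 0 | 0) | a.b.(a.0 + (0 + 0)) :: —a→ v10, —a→ v8
  v6 = a.((a.0 + (0 + 0)) | (a.0 + 0 | 0)) | (a.0 + (0 + 0)) :: —a→ v11, —a→ v9
  v7 = (a.0 + (0 + 0)) | 0 | b.(a.0 + (0 + 0)) :: —a→ v12, —b→ v13
  v8 = 0 | (a.0 + 0 | 0) | b.(a.0 + (0 + 0)) :: —a→ v12, —b→ v14
  v9 = (a.0 + (0 + 0)) | (a.0 + 0 | 0) | (a.0 + (0 + 0)) :: —a→ v13, —a→ v14, —a→ v15
  v10 = 0 | 0 | a.b.(a.0 + (0 + 0)) :: —a→ v12
  v11 = a.((a.0 + (0 + 0)) | (a.0 + 0 | 0)) | 0 :: —a→ v15
  v12 = 0 | 0 | b.(a.0 + (0 + 0)) :: —b→ v16
  v13 = (a.0 + (0 + 0)) | 0 | (a.0 + (0 + 0)) :: —a→ v16, —a→ v17
  v14 = 0 | (a.0 + 0 | 0) | (a.0 + (0 + 0)) :: —a→ v16, —a→ v18
  v15 = (a.0 + (0 + 0)) | (a.0 + 0 | 0) | 0 :: —a→ v17, —a→ v18
  v16 = 0 | 0 | (a.0 + (0 + 0)) :: —a→ v19
  v17 = (a.0 + (0 + 0)) | 0 | 0 :: —a→ v19
  v18 = 0 | (a.0 + 0 | 0) | 0 :: —a→ v19
  v19 = 0 | 0 | 0 :: deadlocked
Partition-refinement fixed point:
  B0 = {u0, v0}
  B1 = {u2, v2}
  B2 = {u3, v3}
  B3 = {u11, u9, v11, v9}
  B4 = {u13, u14, u15, v13, v14, v15}
  B5 = {u16, u17, u18, v16, v17, v18}
  B6 = {u19, v19}
  B7 = {u7, u8, v7, v8}
  B8 = {u12, v12}
  B9 = {u6, v6}
  B10 = {u1, v1}
  B11 = {u4, u5, v4, v5}
  B12 = {u10, v10}
u0 ∈ B0, v0 ∈ B0 → same block
Bisimilar ⇒ trace-equivalent.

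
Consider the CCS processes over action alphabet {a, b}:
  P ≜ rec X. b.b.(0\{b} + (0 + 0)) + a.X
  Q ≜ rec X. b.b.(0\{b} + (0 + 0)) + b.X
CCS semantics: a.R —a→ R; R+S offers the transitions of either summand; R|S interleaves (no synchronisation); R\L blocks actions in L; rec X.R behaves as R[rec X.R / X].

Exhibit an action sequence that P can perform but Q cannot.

a

LTS(P): 3 reachable states
  m0 = rec X. b.b.(0\{b} + (0 + 0)) + a.X | -a-> m0, -b-> m1
  m1 = b.(0\{b} + (0 + 0)) | -b-> m2
  m2 = 0\{b} + (0 + 0) | deadlocked
LTS(Q): 3 reachable states
  n0 = rec X. b.b.(0\{b} + (0 + 0)) + b.X | -b-> n0, -b-> n1
  n1 = b.(0\{b} + (0 + 0)) | -b-> n2
  n2 = 0\{b} + (0 + 0) | deadlocked
Trace ⟨a⟩ through P, begin at {m0}:
  [1] a ⇒ {m0}
  P completes σ.
Trace ⟨a⟩ through Q, begin at {n0}:
  [1] a ⇒ ∅ (Q stuck)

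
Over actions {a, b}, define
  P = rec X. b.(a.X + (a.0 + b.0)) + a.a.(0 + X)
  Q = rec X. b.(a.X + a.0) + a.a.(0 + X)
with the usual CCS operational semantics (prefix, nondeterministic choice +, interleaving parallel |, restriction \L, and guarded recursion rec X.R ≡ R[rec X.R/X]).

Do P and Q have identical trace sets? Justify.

Reachable graph of P (5 states):
  u0 = rec X. b.(a.X + (a.0 + b.0)) + a.a.(0 + X) has moves --a--▸ u1, --b--▸ u2
  u1 = a.(0 + (rec X. b.(a.X + (a.0 + b.0)) + a.a.(0 + X))) has moves --a--▸ u3
  u2 = a.(rec X. b.(a.X + (a.0 + b.0)) + a.a.(0 + X)) + (a.0 + b.0) has moves --a--▸ u0, --a--▸ u4, --b--▸ u4
  u3 = 0 + (rec X. b.(a.X + (a.0 + b.0)) + a.a.(0 + X)) has moves --a--▸ u1, --b--▸ u2
  u4 = 0 has moves (no moves)
Reachable graph of Q (5 states):
  v0 = rec X. b.(a.X + a.0) + a.a.(0 + X) has moves --a--▸ v1, --b--▸ v2
  v1 = a.(0 + (rec X. b.(a.X + a.0) + a.a.(0 + X))) has moves --a--▸ v3
  v2 = a.(rec X. b.(a.X + a.0) + a.a.(0 + X)) + a.0 has moves --a--▸ v0, --a--▸ v4
  v3 = 0 + (rec X. b.(a.X + a.0) + a.a.(0 + X)) has moves --a--▸ v1, --b--▸ v2
  v4 = 0 has moves (no moves)
Executing bb from P (initial set {u0}):
  [1] b ⇒ {u2}
  [2] b ⇒ {u4}
  ✓ P
Executing bb from Q (initial set {v0}):
  [1] b ⇒ {v2}
  [2] b ⇒ ∅  — Q cannot continue

NO — witness ⟨bb⟩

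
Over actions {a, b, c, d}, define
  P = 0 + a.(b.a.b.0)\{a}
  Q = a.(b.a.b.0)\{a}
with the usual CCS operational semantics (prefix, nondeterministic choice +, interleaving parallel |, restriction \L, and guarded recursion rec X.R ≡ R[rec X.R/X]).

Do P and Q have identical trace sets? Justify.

Reachable graph of P (3 states):
  s0 = 0 + a.(b.a.b.0)\{a} ⊢ -a-> s1
  s1 = (b.a.b.0)\{a} ⊢ -b-> s2
  s2 = (a.b.0)\{a} ⊢ (no moves)
Reachable graph of Q (3 states):
  t0 = a.(b.a.b.0)\{a} ⊢ -a-> t1
  t1 = (b.a.b.0)\{a} ⊢ -b-> t2
  t2 = (a.b.0)\{a} ⊢ (no moves)
Partition-refinement fixed point:
  B0 = {s0, t0}
  B1 = {s1, t1}
  B2 = {s2, t2}
s0 ∈ B0, t0 ∈ B0 → same block
Bisimilar ⇒ trace-equivalent.

traces(P) = traces(Q)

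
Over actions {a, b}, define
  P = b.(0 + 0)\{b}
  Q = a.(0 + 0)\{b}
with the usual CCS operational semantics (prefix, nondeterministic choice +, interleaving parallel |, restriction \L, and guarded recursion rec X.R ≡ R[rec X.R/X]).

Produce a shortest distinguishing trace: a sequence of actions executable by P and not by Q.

b

P's transition system — 2 states:
  s0 = b.(0 + 0)\{b} has moves ··b··> s1
  s1 = (0 + 0)\{b} has moves (no moves)
Q's transition system — 2 states:
  t0 = a.(0 + 0)\{b} has moves ··a··> t1
  t1 = (0 + 0)\{b} has moves (no moves)
Executing b from P (initial set {s0}):
  after b @ step 1: {s1}
  ✓ P
Executing b from Q (initial set {t0}):
  after b @ step 1: no successor for Q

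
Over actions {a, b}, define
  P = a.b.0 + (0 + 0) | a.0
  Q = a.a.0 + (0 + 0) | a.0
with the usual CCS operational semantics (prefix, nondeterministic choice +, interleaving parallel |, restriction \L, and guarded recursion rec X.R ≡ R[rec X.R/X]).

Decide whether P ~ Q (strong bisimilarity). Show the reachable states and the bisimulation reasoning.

P ≁ Q

LTS(P): 4 reachable states
  s0 = a.b.0 + (0 + 0) | a.0 has moves —a→ s1, —a→ s2
  s1 = (0 + 0) | 0 has moves stopped
  s2 = b.0 has moves —b→ s3
  s3 = 0 has moves stopped
LTS(Q): 4 reachable states
  t0 = a.a.0 + (0 + 0) | a.0 has moves —a→ t1, —a→ t2
  t1 = (0 + 0) | 0 has moves stopped
  t2 = a.0 has moves —a→ t3
  t3 = 0 has moves stopped
Coarsest stable partition (strong bisimilarity classes):
  B0 = {s0}
  B1 = {s2}
  B2 = {s1, s3, t1, t3}
  B3 = {t0}
  B4 = {t2}
s0 ∈ B0, t0 ∈ B3 → different blocks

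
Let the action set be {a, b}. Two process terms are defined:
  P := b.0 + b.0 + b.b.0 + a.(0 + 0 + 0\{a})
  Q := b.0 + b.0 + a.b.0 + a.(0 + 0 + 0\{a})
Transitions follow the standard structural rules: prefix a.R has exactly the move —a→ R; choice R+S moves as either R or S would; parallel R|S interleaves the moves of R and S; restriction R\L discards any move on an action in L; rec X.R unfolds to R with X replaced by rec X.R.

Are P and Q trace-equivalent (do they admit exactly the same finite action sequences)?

traces(P) ≠ traces(Q) — witness ⟨bb⟩

LTS(P): 4 reachable states
  s0 = b.0 + b.0 + b.b.0 + a.(0 + 0 + 0\{a}) | -a-> s1, -b-> s2, -b-> s3
  s1 = 0 + 0 + 0\{a} | ·
  s2 = 0 | ·
  s3 = b.0 | -b-> s2
LTS(Q): 4 reachable states
  t0 = b.0 + b.0 + a.b.0 + a.(0 + 0 + 0\{a}) | -a-> t1, -a-> t2, -b-> t3
  t1 = 0 + 0 + 0\{a} | ·
  t2 = b.0 | -b-> t3
  t3 = 0 | ·
Run σ = ⟨bb⟩ on P: start {s0}
  step 1 (b): {s2, s3}
  step 2 (b): {s2}
  — P admits the full trace.
Run σ = ⟨bb⟩ on Q: start {t0}
  step 1 (b): {t3}
  step 2 (b): no successor for Q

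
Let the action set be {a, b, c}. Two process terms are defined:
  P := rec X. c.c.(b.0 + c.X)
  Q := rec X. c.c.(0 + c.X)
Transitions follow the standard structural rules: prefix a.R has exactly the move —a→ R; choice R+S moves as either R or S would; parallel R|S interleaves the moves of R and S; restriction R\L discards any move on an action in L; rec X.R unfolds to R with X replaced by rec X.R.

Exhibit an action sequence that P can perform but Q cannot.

ccb

LTS(P): 4 reachable states
  m0 = rec X. c.c.(b.0 + c.X) | —c→ m1
  m1 = c.(b.0 + c.(rec X. c.c.(b.0 + c.X))) | —c→ m2
  m2 = b.0 + c.(rec X. c.c.(b.0 + c.X)) | —b→ m3, —c→ m0
  m3 = 0 | ·
LTS(Q): 3 reachable states
  n0 = rec X. c.c.(0 + c.X) | —c→ n1
  n1 = c.(0 + c.(rec X. c.c.(0 + c.X))) | —c→ n2
  n2 = 0 + c.(rec X. c.c.(0 + c.X)) | —c→ n0
Run σ = ⟨ccb⟩ on P: start {m0}
  after c @ step 1: {m1}
  after c @ step 2: {m2}
  after b @ step 3: {m3}
  P completes σ.
Run σ = ⟨ccb⟩ on Q: start {n0}
  after c @ step 1: {n1}
  after c @ step 2: {n2}
  after b @ step 3: ∅ (Q stuck)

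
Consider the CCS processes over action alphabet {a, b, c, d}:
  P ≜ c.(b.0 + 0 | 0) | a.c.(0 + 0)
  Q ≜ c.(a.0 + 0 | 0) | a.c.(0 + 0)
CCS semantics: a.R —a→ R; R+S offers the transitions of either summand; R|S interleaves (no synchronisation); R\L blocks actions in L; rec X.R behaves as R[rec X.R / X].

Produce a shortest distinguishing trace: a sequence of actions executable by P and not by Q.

cb

P's transition system — 9 states:
  u0 = c.(b.0 + 0 | 0) | a.c.(0 + 0) has moves —a→ u1, —c→ u2
  u1 = c.(b.0 + 0 | 0) | c.(0 + 0) has moves —c→ u3, —c→ u4
  u2 = (b.0 + 0 | 0) | a.c.(0 + 0) has moves —a→ u3, —b→ u5
  u3 = (b.0 + 0 | 0) | c.(0 + 0) has moves —b→ u6, —c→ u7
  u4 = c.(b.0 + 0 | 0) | (0 + 0) has moves —c→ u7
  u5 = 0 | a.c.(0 + 0) has moves —a→ u6
  u6 = 0 | c.(0 + 0) has moves —c→ u8
  u7 = (b.0 + 0 | 0) | (0 + 0) has moves —b→ u8
  u8 = 0 | (0 + 0) has moves ∅
Q's transition system — 9 states:
  v0 = c.(a.0 + 0 | 0) | a.c.(0 + 0) has moves —a→ v1, —c→ v2
  v1 = c.(a.0 + 0 | 0) | c.(0 + 0) has moves —c→ v3, —c→ v4
  v2 = (a.0 + 0 | 0) | a.c.(0 + 0) has moves —a→ v3, —a→ v5
  v3 = (a.0 + 0 | 0) | c.(0 + 0) has moves —a→ v6, —c→ v7
  v4 = c.(a.0 + 0 | 0) | (0 + 0) has moves —c→ v7
  v5 = 0 | a.c.(0 + 0) has moves —a→ v6
  v6 = 0 | c.(0 + 0) has moves —c→ v8
  v7 = (a.0 + 0 | 0) | (0 + 0) has moves —a→ v8
  v8 = 0 | (0 + 0) has moves ∅
Trace ⟨cb⟩ through P, begin at {u0}:
  [1] c ⇒ {u2}
  [2] b ⇒ {u5}
  — P admits the full trace.
Trace ⟨cb⟩ through Q, begin at {v0}:
  [1] c ⇒ {v2}
  [2] b ⇒ no successor for Q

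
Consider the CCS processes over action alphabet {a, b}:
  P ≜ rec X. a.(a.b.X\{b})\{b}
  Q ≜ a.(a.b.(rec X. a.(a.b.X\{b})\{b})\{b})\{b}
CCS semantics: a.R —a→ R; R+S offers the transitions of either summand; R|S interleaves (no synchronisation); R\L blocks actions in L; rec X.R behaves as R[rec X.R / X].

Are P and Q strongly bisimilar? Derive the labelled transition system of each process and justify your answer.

LTS(P): 3 reachable states
  s0 = rec X. a.(a.b.X\{b})\{b} :: =a=> s1
  s1 = (a.b.(rec X. a.(a.b.X\{b})\{b})\{b})\{b} :: =a=> s2
  s2 = (b.(rec X. a.(a.b.X\{b})\{b})\{b})\{b} :: stopped
LTS(Q): 3 reachable states
  t0 = a.(a.b.(rec X. a.(a.b.X\{b})\{b})\{b})\{b} :: =a=> t1
  t1 = (a.b.(rec X. a.(a.b.X\{b})\{b})\{b})\{b} :: =a=> t2
  t2 = (b.(rec X. a.(a.b.X\{b})\{b})\{b})\{b} :: stopped
Partition-refinement fixed point:
  B0 = {s0, t0}
  B1 = {s1, t1}
  B2 = {s2, t2}
s0 ∈ B0, t0 ∈ B0 → same block

bisimilar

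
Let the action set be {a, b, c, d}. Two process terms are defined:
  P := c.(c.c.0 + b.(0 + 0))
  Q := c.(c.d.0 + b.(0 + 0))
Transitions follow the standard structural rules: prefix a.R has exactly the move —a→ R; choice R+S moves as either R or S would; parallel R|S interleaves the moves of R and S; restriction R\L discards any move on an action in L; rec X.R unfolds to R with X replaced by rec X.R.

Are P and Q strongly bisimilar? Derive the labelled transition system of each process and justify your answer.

not bisimilar

LTS(P): 5 reachable states
  u0 = c.(c.c.0 + b.(0 + 0)) | -c-> u1
  u1 = c.c.0 + b.(0 + 0) | -b-> u2, -c-> u3
  u2 = 0 + 0 | deadlocked
  u3 = c.0 | -c-> u4
  u4 = 0 | deadlocked
LTS(Q): 5 reachable states
  v0 = c.(c.d.0 + b.(0 + 0)) | -c-> v1
  v1 = c.d.0 + b.(0 + 0) | -b-> v2, -c-> v3
  v2 = 0 + 0 | deadlocked
  v3 = d.0 | -d-> v4
  v4 = 0 | deadlocked
Coarsest stable partition (strong bisimilarity classes):
  B0 = {u0}
  B1 = {u1}
  B2 = {u3}
  B3 = {u2, u4, v2, v4}
  B4 = {v0}
  B5 = {v1}
  B6 = {v3}
u0 ∈ B0, v0 ∈ B4 → different blocks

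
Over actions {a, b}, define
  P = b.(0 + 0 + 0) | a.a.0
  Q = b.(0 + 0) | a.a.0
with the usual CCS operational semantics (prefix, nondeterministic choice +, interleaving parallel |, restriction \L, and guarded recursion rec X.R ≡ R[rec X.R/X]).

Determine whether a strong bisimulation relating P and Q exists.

P ~ Q

P's transition system — 6 states:
  u0 = b.(0 + 0 + 0) | a.a.0 | -a-> u1, -b-> u2
  u1 = b.(0 + 0 + 0) | a.0 | -a-> u3, -b-> u4
  u2 = (0 + 0 + 0) | a.a.0 | -a-> u4
  u3 = b.(0 + 0 + 0) | 0 | -b-> u5
  u4 = (0 + 0 + 0) | a.0 | -a-> u5
  u5 = (0 + 0 + 0) | 0 | deadlocked
Q's transition system — 6 states:
  v0 = b.(0 + 0) | a.a.0 | -a-> v1, -b-> v2
  v1 = b.(0 + 0) | a.0 | -a-> v3, -b-> v4
  v2 = (0 + 0) | a.a.0 | -a-> v4
  v3 = b.(0 + 0) | 0 | -b-> v5
  v4 = (0 + 0) | a.0 | -a-> v5
  v5 = (0 + 0) | 0 | deadlocked
Coarsest stable partition (strong bisimilarity classes):
  B0 = {u0, v0}
  B1 = {u2, v2}
  B2 = {u4, v4}
  B3 = {u5, v5}
  B4 = {u1, v1}
  B5 = {u3, v3}
u0 ∈ B0, v0 ∈ B0 → same block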